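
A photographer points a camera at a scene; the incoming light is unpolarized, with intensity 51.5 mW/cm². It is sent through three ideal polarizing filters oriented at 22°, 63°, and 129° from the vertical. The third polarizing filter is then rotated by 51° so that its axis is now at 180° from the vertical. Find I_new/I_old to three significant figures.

I_new/I_old ≈ 1.25

Before rotation:
Unpolarized light through the first polarizer → I₁ = ½ I₀, now polarized at 22°.
I₂ = I₁ cos²(63° − 22°) = 0.5 I₀ · cos²(41°) = 0.2848 I₀.
I₃ = I₂ cos²(129° − 63°) = 0.2848 I₀ · cos²(66°) = 0.04711 I₀.
After rotation:
Unpolarized light through the first polarizer → I₁ = ½ I₀, now polarized at 22°.
I₂ = I₁ cos²(63° − 22°) = 0.5 I₀ · cos²(41°) = 0.2848 I₀.
Angle between axes 2 and 3: 63°. I₃ = 0.2848 I₀ · cos²(63°) = 0.0587 I₀.
Ratio = 0.0587 / 0.04711 = 1.246.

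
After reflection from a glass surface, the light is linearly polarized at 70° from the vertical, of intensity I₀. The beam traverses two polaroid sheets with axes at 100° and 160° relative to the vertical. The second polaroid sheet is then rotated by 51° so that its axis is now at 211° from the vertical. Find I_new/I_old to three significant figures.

I_new/I_old ≈ 0.514

Before rotation:
By Malus's law, I₁ = I₀ cos²(100° − 70°) = I₀ cos²(30°) = 0.75 I₀.
I₂ = I₁ cos²(160° − 100°) = 0.75 I₀ · cos²(60°) = 0.1875 I₀.
After rotation:
I₁ = I₀ cos²(100° − 70°) = I₀ cos²(30°) = 0.75 I₀.
Angle between axes 1 and 2: 69°. I₂ = 0.75 I₀ · cos²(69°) = 0.09632 I₀.
Ratio = 0.09632 / 0.1875 = 0.5137.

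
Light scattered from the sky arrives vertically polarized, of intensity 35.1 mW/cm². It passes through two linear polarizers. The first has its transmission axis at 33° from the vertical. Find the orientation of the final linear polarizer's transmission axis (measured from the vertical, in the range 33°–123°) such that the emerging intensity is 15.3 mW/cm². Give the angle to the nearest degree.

I₁ = I₀ cos²(33° − 0°) = I₀ cos²(33°) = 0.7034 I₀.
Target fraction: 15.3 / 35.1 mW/cm² = 0.4359 of I₀.
Need I₂/I₀ = 0.4359, so cos²(θ − 33°) = 0.4359 / 0.7034 = 0.6197.
θ − 33° = arccos(√0.6197) = 38.1°, giving θ ≈ 33 + 38.1 = 71.1°.

θ ≈ 71°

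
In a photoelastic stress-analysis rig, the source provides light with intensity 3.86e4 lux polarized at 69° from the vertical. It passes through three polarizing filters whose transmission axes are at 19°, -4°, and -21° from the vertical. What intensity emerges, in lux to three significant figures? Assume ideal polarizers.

By Malus's law, I₁ = 3.86e4 lux · cos²(50°) = 1.595e+04 lux.
I₂ = I₁ · cos²(23°) = 1.595e+04 · 0.8473 = 1.351e+04 lux.
I₃ = I₂ · cos²(17°) = 1.351e+04 · 0.9145 = 1.236e+04 lux.

I ≈ 1.24e4 lux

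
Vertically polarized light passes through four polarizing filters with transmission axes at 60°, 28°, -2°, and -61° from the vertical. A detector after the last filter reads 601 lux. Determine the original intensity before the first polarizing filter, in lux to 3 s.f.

I₀ ≈ 1.68e4 lux

I₁ = I₀ cos²(60° − 0°) = I₀ cos²(60°) = 0.25 I₀.
I₂ = I₁ cos²(28° − 60°) = 0.25 I₀ · cos²(32°) = 0.1798 I₀.
I₃ = I₂ cos²(-2° − 28°) = 0.1798 I₀ · cos²(30°) = 0.1348 I₀.
I₄ = I₃ cos²(-61° + 2°) = 0.1348 I₀ · cos²(59°) = 0.03577 I₀.
So 601 lux = 0.03577 I₀, giving I₀ = 601/0.03577 = 1.68e+04 lux.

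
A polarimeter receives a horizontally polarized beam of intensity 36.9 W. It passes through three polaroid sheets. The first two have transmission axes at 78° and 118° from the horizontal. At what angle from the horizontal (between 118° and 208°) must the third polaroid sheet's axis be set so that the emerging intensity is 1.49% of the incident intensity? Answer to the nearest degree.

By Malus's law, I₁ = I₀ cos²(78° − 0°) = I₀ cos²(78°) = 0.04323 I₀.
I₂ = I₁ cos²(118° − 78°) = 0.04323 I₀ · cos²(40°) = 0.02537 I₀.
Need I₃/I₀ = 0.0149, so cos²(θ − 118°) = 0.0149 / 0.02537 = 0.5874.
θ − 118° = arccos(√0.5874) = 40.0°, giving θ ≈ 118 + 40.0 = 158.0°.

θ ≈ 158°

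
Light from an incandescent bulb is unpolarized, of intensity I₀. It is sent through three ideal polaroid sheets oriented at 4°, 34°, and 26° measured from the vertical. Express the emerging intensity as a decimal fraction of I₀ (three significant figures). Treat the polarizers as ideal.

Unpolarized light through the first polarizer → I₁ = ½ I₀, now polarized at 4°.
I₂ = I₁ cos²(34° − 4°) = 0.5 I₀ · cos²(30°) = 0.375 I₀.
I₃ = I₂ cos²(26° − 34°) = 0.375 I₀ · cos²(8°) = 0.3677 I₀.
Transmitted fraction = 0.3677.

≈ 0.368 I₀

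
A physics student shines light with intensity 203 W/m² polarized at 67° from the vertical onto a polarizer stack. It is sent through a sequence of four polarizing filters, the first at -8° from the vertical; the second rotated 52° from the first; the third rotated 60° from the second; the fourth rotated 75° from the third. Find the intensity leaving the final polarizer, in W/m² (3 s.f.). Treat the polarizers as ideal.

I ≈ 0.0863 W/m²

By Malus's law, I₁ = 203 W/m² · cos²(75°) = 13.6 W/m².
I₂ = I₁ · cos²(52°) = 13.6 · 0.379 = 5.154 W/m².
I₃ = I₂ · cos²(60°) = 5.154 · 0.25 = 1.289 W/m².
I₄ = I₃ · cos²(75°) = 1.289 · 0.06699 = 0.08632 W/m².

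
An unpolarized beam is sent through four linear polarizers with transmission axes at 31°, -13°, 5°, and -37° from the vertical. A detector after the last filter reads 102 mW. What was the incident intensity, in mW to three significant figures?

I₀ ≈ 789 mW

Unpolarized light through the first polarizer → I₁ = ½ I₀, now polarized at 31°.
I₂ = I₁ cos²(-13° − 31°) = 0.5 I₀ · cos²(44°) = 0.2587 I₀.
I₃ = I₂ cos²(5° + 13°) = 0.2587 I₀ · cos²(18°) = 0.234 I₀.
I₄ = I₃ cos²(-37° − 5°) = 0.234 I₀ · cos²(42°) = 0.1292 I₀.
So 102 mW = 0.1292 I₀, giving I₀ = 102/0.1292 = 789.2 mW.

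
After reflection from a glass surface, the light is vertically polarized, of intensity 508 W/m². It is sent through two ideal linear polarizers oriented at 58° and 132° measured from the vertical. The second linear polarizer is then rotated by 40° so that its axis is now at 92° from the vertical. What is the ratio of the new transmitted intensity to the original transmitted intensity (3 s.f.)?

I_new/I_old ≈ 9.05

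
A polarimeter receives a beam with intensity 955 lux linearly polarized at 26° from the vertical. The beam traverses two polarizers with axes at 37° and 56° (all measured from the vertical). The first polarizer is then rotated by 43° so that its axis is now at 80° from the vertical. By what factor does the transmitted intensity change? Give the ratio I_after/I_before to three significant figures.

Before rotation:
I₁ = I₀ cos²(37° − 26°) = I₀ cos²(11°) = 0.9636 I₀.
I₂ = I₁ cos²(56° − 37°) = 0.9636 I₀ · cos²(19°) = 0.8615 I₀.
After rotation:
I₁ = I₀ cos²(80° − 26°) = I₀ cos²(54°) = 0.3455 I₀.
I₂ = I₁ cos²(56° − 80°) = 0.3455 I₀ · cos²(24°) = 0.2883 I₀.
Ratio = 0.2883 / 0.8615 = 0.3347.

I_new/I_old ≈ 0.335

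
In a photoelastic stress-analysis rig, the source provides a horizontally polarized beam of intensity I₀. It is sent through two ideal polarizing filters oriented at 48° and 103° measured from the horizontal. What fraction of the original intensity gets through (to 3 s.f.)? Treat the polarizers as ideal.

By Malus's law, I₁ = I₀ cos²(48° − 0°) = I₀ cos²(48°) = 0.4477 I₀.
I₂ = I₁ cos²(103° − 48°) = 0.4477 I₀ · cos²(55°) = 0.1473 I₀.
Transmitted fraction = 0.1473.

≈ 0.147 I₀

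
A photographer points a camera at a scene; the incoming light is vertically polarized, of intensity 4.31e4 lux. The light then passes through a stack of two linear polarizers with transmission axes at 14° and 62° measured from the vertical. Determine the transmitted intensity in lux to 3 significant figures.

I ≈ 1.82e4 lux

By Malus's law, I₁ = 4.31e4 lux · cos²(14°) = 4.058e+04 lux.
I₂ = I₁ · cos²(48°) = 4.058e+04 · 0.4477 = 1.817e+04 lux.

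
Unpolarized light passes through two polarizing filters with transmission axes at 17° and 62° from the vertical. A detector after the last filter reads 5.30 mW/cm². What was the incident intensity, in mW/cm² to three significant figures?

I₀ ≈ 21.2 mW/cm²

Unpolarized light through the first polarizer → I₁ = ½ I₀, now polarized at 17°.
I₂ = I₁ cos²(62° − 17°) = 0.5 I₀ · cos²(45°) = 0.25 I₀.
So 5.30 mW/cm² = 0.25 I₀, giving I₀ = 5.30/0.25 = 21.2 mW/cm².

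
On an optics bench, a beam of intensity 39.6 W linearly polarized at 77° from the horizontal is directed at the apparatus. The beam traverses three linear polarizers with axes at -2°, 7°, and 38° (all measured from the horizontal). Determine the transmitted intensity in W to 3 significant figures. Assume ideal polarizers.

I ≈ 1.03 W

I₁ = 39.6 W · cos²(79°) = 1.442 W.
I₂ = I₁ · cos²(9°) = 1.442 · 0.9755 = 1.406 W.
I₃ = I₂ · cos²(31°) = 1.406 · 0.7347 = 1.033 W.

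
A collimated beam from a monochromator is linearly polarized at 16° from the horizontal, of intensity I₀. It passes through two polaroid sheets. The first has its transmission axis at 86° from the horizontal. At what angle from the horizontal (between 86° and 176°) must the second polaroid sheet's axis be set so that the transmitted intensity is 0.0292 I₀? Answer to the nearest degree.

θ ≈ 146°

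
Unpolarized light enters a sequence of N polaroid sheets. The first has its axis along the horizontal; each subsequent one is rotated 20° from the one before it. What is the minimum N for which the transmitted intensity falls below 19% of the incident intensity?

N = 9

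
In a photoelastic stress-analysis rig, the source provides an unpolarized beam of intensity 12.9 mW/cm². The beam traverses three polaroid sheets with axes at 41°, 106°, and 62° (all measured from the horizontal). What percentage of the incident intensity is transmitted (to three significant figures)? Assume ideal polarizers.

Unpolarized light through the first polarizer → I₁ = 12.9 mW/cm²/2 = 6.45 mW/cm², polarized at 41°.
I₂ = I₁ · cos²(65°) = 6.45 · 0.1786 = 1.152 mW/cm².
I₃ = I₂ · cos²(44°) = 1.152 · 0.5174 = 0.5961 mW/cm².
That is 4.621% of the incident intensity.

≈ 4.62%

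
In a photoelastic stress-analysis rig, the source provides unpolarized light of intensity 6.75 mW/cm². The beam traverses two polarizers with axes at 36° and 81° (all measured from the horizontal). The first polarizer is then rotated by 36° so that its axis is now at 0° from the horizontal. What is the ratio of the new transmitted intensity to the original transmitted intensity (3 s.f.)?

I_new/I_old ≈ 0.0489

Before rotation:
Unpolarized light through the first polarizer → I₁ = ½ I₀, now polarized at 36°.
I₂ = I₁ cos²(81° − 36°) = 0.5 I₀ · cos²(45°) = 0.25 I₀.
After rotation:
Unpolarized light through the first polarizer → I₁ = ½ I₀, now polarized at 0°.
I₂ = I₁ cos²(81° − 0°) = 0.5 I₀ · cos²(81°) = 0.01224 I₀.
Ratio = 0.01224 / 0.25 = 0.04894.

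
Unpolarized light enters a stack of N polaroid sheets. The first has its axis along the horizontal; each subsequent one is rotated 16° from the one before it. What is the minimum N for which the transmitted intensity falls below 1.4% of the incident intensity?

N = 47

First polarizer halves the unpolarized light: factor 1/2.
Each further stage multiplies by cos²(16°) = 0.924.
After N polarizers: T = 0.5·0.924^(N−1). Require T < 0.014 ⇒ N−1 > ln(0.014/0.5)/ln(0.924) = 45.25, so N−1 ≥ 46 and N = 47.
Check: N=47 gives T = 0.01319 < 0.014; N=46 gives T = 0.01428.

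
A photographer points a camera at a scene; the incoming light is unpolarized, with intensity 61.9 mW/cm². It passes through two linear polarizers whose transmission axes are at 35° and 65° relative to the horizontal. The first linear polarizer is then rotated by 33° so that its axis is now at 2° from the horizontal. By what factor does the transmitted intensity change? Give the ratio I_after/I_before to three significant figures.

Before rotation:
Unpolarized light through the first polarizer → I₁ = ½ I₀, now polarized at 35°.
I₂ = I₁ cos²(65° − 35°) = 0.5 I₀ · cos²(30°) = 0.375 I₀.
After rotation:
Unpolarized light through the first polarizer → I₁ = ½ I₀, now polarized at 2°.
I₂ = I₁ cos²(65° − 2°) = 0.5 I₀ · cos²(63°) = 0.1031 I₀.
Ratio = 0.1031 / 0.375 = 0.2748.

I_new/I_old ≈ 0.275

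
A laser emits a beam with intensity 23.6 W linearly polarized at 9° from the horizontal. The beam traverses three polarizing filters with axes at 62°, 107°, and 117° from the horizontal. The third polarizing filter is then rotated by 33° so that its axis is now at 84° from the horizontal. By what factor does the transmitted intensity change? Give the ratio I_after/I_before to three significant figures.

I_new/I_old ≈ 0.874

Before rotation:
By Malus's law, I₁ = I₀ cos²(62° − 9°) = I₀ cos²(53°) = 0.3622 I₀.
I₂ = I₁ cos²(107° − 62°) = 0.3622 I₀ · cos²(45°) = 0.1811 I₀.
I₃ = I₂ cos²(117° − 107°) = 0.1811 I₀ · cos²(10°) = 0.1756 I₀.
After rotation:
I₁ = I₀ cos²(62° − 9°) = I₀ cos²(53°) = 0.3622 I₀.
I₂ = I₁ cos²(107° − 62°) = 0.3622 I₀ · cos²(45°) = 0.1811 I₀.
I₃ = I₂ cos²(84° − 107°) = 0.1811 I₀ · cos²(23°) = 0.1534 I₀.
Ratio = 0.1534 / 0.1756 = 0.8737.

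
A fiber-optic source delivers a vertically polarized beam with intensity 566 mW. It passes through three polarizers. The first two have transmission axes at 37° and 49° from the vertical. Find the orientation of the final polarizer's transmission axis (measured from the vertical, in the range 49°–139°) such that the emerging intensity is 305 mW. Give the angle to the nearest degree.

θ ≈ 69°

By Malus's law, I₁ = I₀ cos²(37° − 0°) = I₀ cos²(37°) = 0.6378 I₀.
I₂ = I₁ cos²(49° − 37°) = 0.6378 I₀ · cos²(12°) = 0.6102 I₀.
Target fraction: 305 / 566 mW = 0.5389 of I₀.
Need I₃/I₀ = 0.5389, so cos²(θ − 49°) = 0.5389 / 0.6102 = 0.883.
θ − 49° = arccos(√0.883) = 20.0°, giving θ ≈ 49 + 20.0 = 69.0°.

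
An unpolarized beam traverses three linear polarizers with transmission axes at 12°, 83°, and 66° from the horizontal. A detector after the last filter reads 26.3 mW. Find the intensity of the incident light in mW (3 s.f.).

Unpolarized light through the first polarizer → I₁ = ½ I₀, now polarized at 12°.
I₂ = I₁ cos²(83° − 12°) = 0.5 I₀ · cos²(71°) = 0.053 I₀.
I₃ = I₂ cos²(66° − 83°) = 0.053 I₀ · cos²(17°) = 0.04847 I₀.
So 26.3 mW = 0.04847 I₀, giving I₀ = 26.3/0.04847 = 542.6 mW.

I₀ ≈ 543 mW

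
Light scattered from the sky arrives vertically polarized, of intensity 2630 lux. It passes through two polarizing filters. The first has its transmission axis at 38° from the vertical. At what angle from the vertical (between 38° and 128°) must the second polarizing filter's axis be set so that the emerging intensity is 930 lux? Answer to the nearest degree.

By Malus's law, I₁ = I₀ cos²(38° − 0°) = I₀ cos²(38°) = 0.621 I₀.
Target fraction: 930 / 2630 lux = 0.3536 of I₀.
Need I₂/I₀ = 0.3536, so cos²(θ − 38°) = 0.3536 / 0.621 = 0.5695.
θ − 38° = arccos(√0.5695) = 41.0°, giving θ ≈ 38 + 41.0 = 79.0°.

θ ≈ 79°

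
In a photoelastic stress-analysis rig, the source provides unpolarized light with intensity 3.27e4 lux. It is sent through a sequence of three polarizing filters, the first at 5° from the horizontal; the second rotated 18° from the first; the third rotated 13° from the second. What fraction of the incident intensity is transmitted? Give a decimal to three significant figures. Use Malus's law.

I/I₀ ≈ 0.429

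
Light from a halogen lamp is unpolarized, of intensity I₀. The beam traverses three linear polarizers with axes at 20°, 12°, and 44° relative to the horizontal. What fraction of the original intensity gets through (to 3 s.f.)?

Unpolarized light through the first polarizer → I₁ = ½ I₀, now polarized at 20°.
I₂ = I₁ cos²(12° − 20°) = 0.5 I₀ · cos²(8°) = 0.4903 I₀.
I₃ = I₂ cos²(44° − 12°) = 0.4903 I₀ · cos²(32°) = 0.3526 I₀.
Transmitted fraction = 0.3526.

≈ 0.353 I₀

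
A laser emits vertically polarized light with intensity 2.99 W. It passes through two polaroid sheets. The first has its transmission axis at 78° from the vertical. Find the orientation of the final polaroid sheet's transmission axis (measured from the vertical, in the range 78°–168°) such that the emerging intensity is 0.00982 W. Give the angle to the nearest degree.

I₁ = I₀ cos²(78° − 0°) = I₀ cos²(78°) = 0.04323 I₀.
Target fraction: 0.00982 / 2.99 W = 0.003284 of I₀.
Need I₂/I₀ = 0.003284, so cos²(θ − 78°) = 0.003284 / 0.04323 = 0.07598.
θ − 78° = arccos(√0.07598) = 74.0°, giving θ ≈ 78 + 74.0 = 152.0°.

θ ≈ 152°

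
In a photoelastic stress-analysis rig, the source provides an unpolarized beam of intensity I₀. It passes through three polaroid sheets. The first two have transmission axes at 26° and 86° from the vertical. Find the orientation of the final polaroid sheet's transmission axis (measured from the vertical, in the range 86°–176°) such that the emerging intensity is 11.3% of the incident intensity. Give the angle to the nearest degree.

θ ≈ 104°

Unpolarized light through the first polarizer → I₁ = ½ I₀, now polarized at 26°.
I₂ = I₁ cos²(86° − 26°) = 0.5 I₀ · cos²(60°) = 0.125 I₀.
Need I₃/I₀ = 0.113, so cos²(θ − 86°) = 0.113 / 0.125 = 0.904.
θ − 86° = arccos(√0.904) = 18.0°, giving θ ≈ 86 + 18.0 = 104.0°.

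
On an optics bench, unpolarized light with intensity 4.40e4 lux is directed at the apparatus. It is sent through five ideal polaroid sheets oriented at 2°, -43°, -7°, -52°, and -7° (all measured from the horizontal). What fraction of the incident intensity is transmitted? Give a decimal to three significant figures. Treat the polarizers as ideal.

Unpolarized light through the first polarizer → I₁ = 4.40e4 lux/2 = 2.2e+04 lux, polarized at 2°.
I₂ = I₁ · cos²(45°) = 2.2e+04 · 0.5 = 1.1e+04 lux.
I₃ = I₂ · cos²(36°) = 1.1e+04 · 0.6545 = 7200 lux.
I₄ = I₃ · cos²(45°) = 7200 · 0.5 = 3600 lux.
I₅ = I₄ · cos²(45°) = 3600 · 0.5 = 1800 lux.
Transmitted fraction = 0.04091.

I/I₀ ≈ 0.0409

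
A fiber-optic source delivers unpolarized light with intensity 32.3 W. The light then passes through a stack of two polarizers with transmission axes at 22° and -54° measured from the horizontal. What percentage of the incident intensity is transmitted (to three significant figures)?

Unpolarized light through the first polarizer → I₁ = 32.3 W/2 = 16.15 W, polarized at 22°.
I₂ = I₁ · cos²(76°) = 16.15 · 0.05853 = 0.9452 W.
That is 2.926% of the incident intensity.

≈ 2.93%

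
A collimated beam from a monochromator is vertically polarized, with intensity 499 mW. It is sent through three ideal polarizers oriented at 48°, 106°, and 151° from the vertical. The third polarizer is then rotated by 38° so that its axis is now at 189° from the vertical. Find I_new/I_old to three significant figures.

Before rotation:
By Malus's law, I₁ = I₀ cos²(48° − 0°) = I₀ cos²(48°) = 0.4477 I₀.
I₂ = I₁ cos²(106° − 48°) = 0.4477 I₀ · cos²(58°) = 0.1257 I₀.
I₃ = I₂ cos²(151° − 106°) = 0.1257 I₀ · cos²(45°) = 0.06287 I₀.
After rotation:
I₁ = I₀ cos²(48° − 0°) = I₀ cos²(48°) = 0.4477 I₀.
I₂ = I₁ cos²(106° − 48°) = 0.4477 I₀ · cos²(58°) = 0.1257 I₀.
I₃ = I₂ cos²(189° − 106°) = 0.1257 I₀ · cos²(83°) = 0.001867 I₀.
Ratio = 0.001867 / 0.06287 = 0.0297.

I_new/I_old ≈ 0.0297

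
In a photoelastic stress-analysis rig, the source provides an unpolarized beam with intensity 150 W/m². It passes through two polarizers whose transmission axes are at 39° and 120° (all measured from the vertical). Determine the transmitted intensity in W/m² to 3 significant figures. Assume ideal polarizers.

I ≈ 1.84 W/m²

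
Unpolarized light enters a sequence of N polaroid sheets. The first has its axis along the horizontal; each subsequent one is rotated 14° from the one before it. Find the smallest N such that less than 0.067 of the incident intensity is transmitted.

First polarizer halves the unpolarized light: factor 1/2.
Each further stage multiplies by cos²(14°) = 0.9415.
After N polarizers: T = 0.5·0.9415^(N−1). Require T < 0.067 ⇒ N−1 > ln(0.067/0.5)/ln(0.9415) = 33.33, so N−1 ≥ 34 and N = 35.
Check: N=35 gives T = 0.06434 < 0.067; N=34 gives T = 0.06833.

N = 35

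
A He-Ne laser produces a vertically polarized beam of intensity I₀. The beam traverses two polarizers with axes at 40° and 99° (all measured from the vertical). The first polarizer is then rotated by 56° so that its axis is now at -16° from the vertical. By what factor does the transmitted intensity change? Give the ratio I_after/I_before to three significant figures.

I_new/I_old ≈ 1.06

Before rotation:
By Malus's law, I₁ = I₀ cos²(40° − 0°) = I₀ cos²(40°) = 0.5868 I₀.
I₂ = I₁ cos²(99° − 40°) = 0.5868 I₀ · cos²(59°) = 0.1557 I₀.
After rotation:
I₁ = I₀ cos²(-16° − 0°) = I₀ cos²(16°) = 0.924 I₀.
Angle between axes 1 and 2: 65°. I₂ = 0.924 I₀ · cos²(65°) = 0.165 I₀.
Ratio = 0.165 / 0.1557 = 1.06.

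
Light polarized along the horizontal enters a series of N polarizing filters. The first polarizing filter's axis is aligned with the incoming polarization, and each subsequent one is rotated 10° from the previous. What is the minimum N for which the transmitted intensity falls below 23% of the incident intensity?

First polarizer is aligned with the polarization: full transmission.
Each further stage multiplies by cos²(10°) = 0.9698.
After N polarizers: T = 0.9698^(N−1). Require T < 0.23 ⇒ N−1 > ln(0.23)/ln(0.9698) = 48.00, so N−1 ≥ 49 and N = 50.
Check: N=50 gives T = 0.2231 < 0.23; N=49 gives T = 0.23.

N = 50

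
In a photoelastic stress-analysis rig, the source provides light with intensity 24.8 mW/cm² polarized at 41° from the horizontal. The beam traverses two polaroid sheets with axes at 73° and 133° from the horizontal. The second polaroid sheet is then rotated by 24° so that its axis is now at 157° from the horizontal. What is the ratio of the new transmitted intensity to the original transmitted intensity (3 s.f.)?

I_new/I_old ≈ 0.0437

Before rotation:
By Malus's law, I₁ = I₀ cos²(73° − 41°) = I₀ cos²(32°) = 0.7192 I₀.
I₂ = I₁ cos²(133° − 73°) = 0.7192 I₀ · cos²(60°) = 0.1798 I₀.
After rotation:
I₁ = I₀ cos²(73° − 41°) = I₀ cos²(32°) = 0.7192 I₀.
I₂ = I₁ cos²(157° − 73°) = 0.7192 I₀ · cos²(84°) = 0.007858 I₀.
Ratio = 0.007858 / 0.1798 = 0.0437.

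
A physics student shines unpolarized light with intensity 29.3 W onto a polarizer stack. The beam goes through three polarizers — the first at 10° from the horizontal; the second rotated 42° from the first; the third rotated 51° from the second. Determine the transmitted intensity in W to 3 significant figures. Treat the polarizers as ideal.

I ≈ 3.20 W

Unpolarized light through the first polarizer → I₁ = 29.3 W/2 = 14.65 W, polarized at 10°.
I₂ = I₁ · cos²(42°) = 14.65 · 0.5523 = 8.091 W.
I₃ = I₂ · cos²(51°) = 8.091 · 0.396 = 3.204 W.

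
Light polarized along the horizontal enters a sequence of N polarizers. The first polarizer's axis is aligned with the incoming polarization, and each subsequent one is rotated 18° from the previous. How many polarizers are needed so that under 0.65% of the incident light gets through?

First polarizer is aligned with the polarization: full transmission.
Each further stage multiplies by cos²(18°) = 0.9045.
After N polarizers: T = 0.9045^(N−1). Require T < 0.0065 ⇒ N−1 > ln(0.0065)/ln(0.9045) = 50.18, so N−1 ≥ 51 and N = 52.
Check: N=52 gives T = 0.005985 < 0.0065; N=51 gives T = 0.006617.

N = 52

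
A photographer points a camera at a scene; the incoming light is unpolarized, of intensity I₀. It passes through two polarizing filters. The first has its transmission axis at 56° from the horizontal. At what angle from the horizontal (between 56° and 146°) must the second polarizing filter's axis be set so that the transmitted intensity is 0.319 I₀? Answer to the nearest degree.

θ ≈ 93°

Unpolarized light through the first polarizer → I₁ = ½ I₀, now polarized at 56°.
Need I₂/I₀ = 0.319, so cos²(θ − 56°) = 0.319 / 0.5 = 0.638.
θ − 56° = arccos(√0.638) = 37.0°, giving θ ≈ 56 + 37.0 = 93.0°.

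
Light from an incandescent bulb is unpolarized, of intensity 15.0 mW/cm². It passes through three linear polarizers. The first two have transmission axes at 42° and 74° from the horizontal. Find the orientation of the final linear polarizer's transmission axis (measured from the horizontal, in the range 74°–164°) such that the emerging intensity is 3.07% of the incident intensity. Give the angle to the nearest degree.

Unpolarized light through the first polarizer → I₁ = ½ I₀, now polarized at 42°.
I₂ = I₁ cos²(74° − 42°) = 0.5 I₀ · cos²(32°) = 0.3596 I₀.
Need I₃/I₀ = 0.0307, so cos²(θ − 74°) = 0.0307 / 0.3596 = 0.08537.
θ − 74° = arccos(√0.08537) = 73.0°, giving θ ≈ 74 + 73.0 = 147.0°.

θ ≈ 147°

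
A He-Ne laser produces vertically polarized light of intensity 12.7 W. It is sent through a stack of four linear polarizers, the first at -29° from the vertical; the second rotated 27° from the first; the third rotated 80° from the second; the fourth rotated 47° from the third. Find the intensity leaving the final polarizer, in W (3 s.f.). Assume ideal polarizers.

By Malus's law, I₁ = 12.7 W · cos²(29°) = 9.715 W.
I₂ = I₁ · cos²(27°) = 9.715 · 0.7939 = 7.713 W.
I₃ = I₂ · cos²(80°) = 7.713 · 0.03015 = 0.2326 W.
I₄ = I₃ · cos²(47°) = 0.2326 · 0.4651 = 0.1082 W.

I ≈ 0.108 W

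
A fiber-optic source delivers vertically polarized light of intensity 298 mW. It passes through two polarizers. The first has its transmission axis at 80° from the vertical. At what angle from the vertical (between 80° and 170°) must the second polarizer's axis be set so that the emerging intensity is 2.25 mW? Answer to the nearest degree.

By Malus's law, I₁ = I₀ cos²(80° − 0°) = I₀ cos²(80°) = 0.03015 I₀.
Target fraction: 2.25 / 298 mW = 0.00755 of I₀.
Need I₂/I₀ = 0.00755, so cos²(θ − 80°) = 0.00755 / 0.03015 = 0.2504.
θ − 80° = arccos(√0.2504) = 60.0°, giving θ ≈ 80 + 60.0 = 140.0°.

θ ≈ 140°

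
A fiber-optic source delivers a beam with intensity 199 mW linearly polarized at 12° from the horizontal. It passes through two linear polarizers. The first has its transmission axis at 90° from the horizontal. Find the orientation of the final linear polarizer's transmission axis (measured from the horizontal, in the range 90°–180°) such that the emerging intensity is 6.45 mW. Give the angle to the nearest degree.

By Malus's law, I₁ = I₀ cos²(90° − 12°) = I₀ cos²(78°) = 0.04323 I₀.
Target fraction: 6.45 / 199 mW = 0.03241 of I₀.
Need I₂/I₀ = 0.03241, so cos²(θ − 90°) = 0.03241 / 0.04323 = 0.7498.
θ − 90° = arccos(√0.7498) = 30.0°, giving θ ≈ 90 + 30.0 = 120.0°.

θ ≈ 120°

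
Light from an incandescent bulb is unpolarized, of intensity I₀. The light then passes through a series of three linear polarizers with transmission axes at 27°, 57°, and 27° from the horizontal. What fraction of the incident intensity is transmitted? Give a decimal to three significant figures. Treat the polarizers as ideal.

Unpolarized light through the first polarizer → I₁ = ½ I₀, now polarized at 27°.
I₂ = I₁ cos²(57° − 27°) = 0.5 I₀ · cos²(30°) = 0.375 I₀.
I₃ = I₂ cos²(27° − 57°) = 0.375 I₀ · cos²(30°) = 0.2813 I₀.
Transmitted fraction = 0.2813.

≈ 0.281 I₀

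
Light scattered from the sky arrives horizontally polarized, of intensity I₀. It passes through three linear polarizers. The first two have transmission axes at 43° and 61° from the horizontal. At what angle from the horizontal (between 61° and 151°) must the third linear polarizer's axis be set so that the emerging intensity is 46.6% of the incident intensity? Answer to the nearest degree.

I₁ = I₀ cos²(43° − 0°) = I₀ cos²(43°) = 0.5349 I₀.
I₂ = I₁ cos²(61° − 43°) = 0.5349 I₀ · cos²(18°) = 0.4838 I₀.
Need I₃/I₀ = 0.466, so cos²(θ − 61°) = 0.466 / 0.4838 = 0.9632.
θ − 61° = arccos(√0.9632) = 11.1°, giving θ ≈ 61 + 11.1 = 72.1°.

θ ≈ 72°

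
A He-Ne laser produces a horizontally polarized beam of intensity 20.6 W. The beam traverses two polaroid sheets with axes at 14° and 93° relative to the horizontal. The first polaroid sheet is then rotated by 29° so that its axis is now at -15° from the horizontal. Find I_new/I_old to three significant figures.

Before rotation:
By Malus's law, I₁ = I₀ cos²(14° − 0°) = I₀ cos²(14°) = 0.9415 I₀.
I₂ = I₁ cos²(93° − 14°) = 0.9415 I₀ · cos²(79°) = 0.03428 I₀.
After rotation:
I₁ = I₀ cos²(-15° − 0°) = I₀ cos²(15°) = 0.933 I₀.
Angle between axes 1 and 2: 72°. I₂ = 0.933 I₀ · cos²(72°) = 0.08909 I₀.
Ratio = 0.08909 / 0.03428 = 2.599.

I_new/I_old ≈ 2.60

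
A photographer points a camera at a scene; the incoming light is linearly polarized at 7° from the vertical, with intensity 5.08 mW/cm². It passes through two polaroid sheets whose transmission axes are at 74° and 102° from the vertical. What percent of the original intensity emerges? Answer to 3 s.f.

≈ 11.9%

I₁ = 5.08 mW/cm² · cos²(67°) = 0.7756 mW/cm².
I₂ = I₁ · cos²(28°) = 0.7756 · 0.7796 = 0.6046 mW/cm².
That is 11.9% of the incident intensity.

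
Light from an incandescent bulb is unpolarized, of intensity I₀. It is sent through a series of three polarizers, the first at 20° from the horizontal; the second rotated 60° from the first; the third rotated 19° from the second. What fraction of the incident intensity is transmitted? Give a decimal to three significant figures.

Unpolarized light through the first polarizer → I₁ = ½ I₀, now polarized at 20°.
I₂ = I₁ cos²(60°) = 0.5 · 0.25 I₀ = 0.125 I₀.
I₃ = I₂ cos²(19°) = 0.125 · 0.894 I₀ = 0.1118 I₀.
Transmitted fraction = 0.1118.

≈ 0.112 I₀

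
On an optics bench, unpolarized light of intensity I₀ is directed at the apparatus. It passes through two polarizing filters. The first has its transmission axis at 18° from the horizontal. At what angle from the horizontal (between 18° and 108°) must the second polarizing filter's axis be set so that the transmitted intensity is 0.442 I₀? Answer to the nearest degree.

θ ≈ 38°

Unpolarized light through the first polarizer → I₁ = ½ I₀, now polarized at 18°.
Need I₂/I₀ = 0.442, so cos²(θ − 18°) = 0.442 / 0.5 = 0.884.
θ − 18° = arccos(√0.884) = 19.9°, giving θ ≈ 18 + 19.9 = 37.9°.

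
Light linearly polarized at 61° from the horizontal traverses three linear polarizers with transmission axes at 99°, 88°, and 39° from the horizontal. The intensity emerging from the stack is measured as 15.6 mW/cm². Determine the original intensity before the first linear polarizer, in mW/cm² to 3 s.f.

I₁ = I₀ cos²(99° − 61°) = I₀ cos²(38°) = 0.621 I₀.
I₂ = I₁ cos²(88° − 99°) = 0.621 I₀ · cos²(11°) = 0.5984 I₀.
I₃ = I₂ cos²(39° − 88°) = 0.5984 I₀ · cos²(49°) = 0.2575 I₀.
So 15.6 mW/cm² = 0.2575 I₀, giving I₀ = 15.6/0.2575 = 60.57 mW/cm².

I₀ ≈ 60.6 mW/cm²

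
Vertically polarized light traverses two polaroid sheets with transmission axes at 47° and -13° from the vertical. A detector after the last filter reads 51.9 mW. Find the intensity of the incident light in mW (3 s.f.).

I₀ ≈ 446 mW

I₁ = I₀ cos²(47° − 0°) = I₀ cos²(47°) = 0.4651 I₀.
I₂ = I₁ cos²(-13° − 47°) = 0.4651 I₀ · cos²(60°) = 0.1163 I₀.
So 51.9 mW = 0.1163 I₀, giving I₀ = 51.9/0.1163 = 446.3 mW.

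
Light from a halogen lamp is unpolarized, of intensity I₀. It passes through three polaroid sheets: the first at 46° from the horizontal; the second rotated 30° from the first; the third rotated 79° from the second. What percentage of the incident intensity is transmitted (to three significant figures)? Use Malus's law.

≈ 1.37%

Unpolarized light through the first polarizer → I₁ = ½ I₀, now polarized at 46°.
I₂ = I₁ cos²(30°) = 0.5 · 0.75 I₀ = 0.375 I₀.
I₃ = I₂ cos²(79°) = 0.375 · 0.03641 I₀ = 0.01365 I₀.
That is 1.365% of the incident intensity.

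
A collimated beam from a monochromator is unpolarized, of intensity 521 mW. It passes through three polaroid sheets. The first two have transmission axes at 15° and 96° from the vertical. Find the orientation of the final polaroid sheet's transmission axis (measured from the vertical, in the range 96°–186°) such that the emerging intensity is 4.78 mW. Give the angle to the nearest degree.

Unpolarized light through the first polarizer → I₁ = ½ I₀, now polarized at 15°.
I₂ = I₁ cos²(96° − 15°) = 0.5 I₀ · cos²(81°) = 0.01224 I₀.
Target fraction: 4.78 / 521 mW = 0.009175 of I₀.
Need I₃/I₀ = 0.009175, so cos²(θ − 96°) = 0.009175 / 0.01224 = 0.7498.
θ − 96° = arccos(√0.7498) = 30.0°, giving θ ≈ 96 + 30.0 = 126.0°.

θ ≈ 126°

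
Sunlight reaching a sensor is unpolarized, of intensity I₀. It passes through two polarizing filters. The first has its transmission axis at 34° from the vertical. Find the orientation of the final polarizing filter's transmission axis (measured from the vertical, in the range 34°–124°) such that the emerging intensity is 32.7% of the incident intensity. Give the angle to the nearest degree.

Unpolarized light through the first polarizer → I₁ = ½ I₀, now polarized at 34°.
Need I₂/I₀ = 0.327, so cos²(θ − 34°) = 0.327 / 0.5 = 0.654.
θ − 34° = arccos(√0.654) = 36.0°, giving θ ≈ 34 + 36.0 = 70.0°.

θ ≈ 70°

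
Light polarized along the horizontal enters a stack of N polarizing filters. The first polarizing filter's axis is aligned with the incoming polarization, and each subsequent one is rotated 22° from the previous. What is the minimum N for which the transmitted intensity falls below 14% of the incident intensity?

First polarizer is aligned with the polarization: full transmission.
Each further stage multiplies by cos²(22°) = 0.8597.
After N polarizers: T = 0.8597^(N−1). Require T < 0.14 ⇒ N−1 > ln(0.14)/ln(0.8597) = 13.00, so N−1 ≥ 14 and N = 15.
Check: N=15 gives T = 0.1204 < 0.14; N=14 gives T = 0.1401.

N = 15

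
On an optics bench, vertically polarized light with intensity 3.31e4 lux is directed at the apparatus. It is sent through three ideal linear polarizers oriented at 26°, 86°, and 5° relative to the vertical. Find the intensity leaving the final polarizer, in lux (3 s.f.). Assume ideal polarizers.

I ≈ 164 lux

I₁ = 3.31e4 lux · cos²(26°) = 2.674e+04 lux.
I₂ = I₁ · cos²(60°) = 2.674e+04 · 0.25 = 6685 lux.
I₃ = I₂ · cos²(81°) = 6685 · 0.02447 = 163.6 lux.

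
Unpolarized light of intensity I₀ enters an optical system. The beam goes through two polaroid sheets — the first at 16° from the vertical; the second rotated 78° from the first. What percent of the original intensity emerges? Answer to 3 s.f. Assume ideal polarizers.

≈ 2.16%

Unpolarized light through the first polarizer → I₁ = ½ I₀, now polarized at 16°.
I₂ = I₁ cos²(78°) = 0.5 · 0.04323 I₀ = 0.02161 I₀.
That is 2.161% of the incident intensity.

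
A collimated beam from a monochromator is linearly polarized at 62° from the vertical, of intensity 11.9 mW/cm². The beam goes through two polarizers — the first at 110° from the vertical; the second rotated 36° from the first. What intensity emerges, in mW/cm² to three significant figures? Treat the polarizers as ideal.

I₁ = 11.9 mW/cm² · cos²(48°) = 5.328 mW/cm².
I₂ = I₁ · cos²(36°) = 5.328 · 0.6545 = 3.487 mW/cm².

I ≈ 3.49 mW/cm²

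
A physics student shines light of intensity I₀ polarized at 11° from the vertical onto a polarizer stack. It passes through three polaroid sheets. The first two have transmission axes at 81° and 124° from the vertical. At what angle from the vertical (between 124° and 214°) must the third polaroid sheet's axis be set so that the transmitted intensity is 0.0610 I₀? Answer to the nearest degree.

θ ≈ 133°

By Malus's law, I₁ = I₀ cos²(81° − 11°) = I₀ cos²(70°) = 0.117 I₀.
I₂ = I₁ cos²(124° − 81°) = 0.117 I₀ · cos²(43°) = 0.06257 I₀.
Need I₃/I₀ = 0.061, so cos²(θ − 124°) = 0.061 / 0.06257 = 0.9749.
θ − 124° = arccos(√0.9749) = 9.1°, giving θ ≈ 124 + 9.1 = 133.1°.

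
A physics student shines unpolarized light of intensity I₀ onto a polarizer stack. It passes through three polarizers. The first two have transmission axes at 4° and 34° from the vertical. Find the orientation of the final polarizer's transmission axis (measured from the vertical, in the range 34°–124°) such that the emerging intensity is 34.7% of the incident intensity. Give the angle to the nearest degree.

Unpolarized light through the first polarizer → I₁ = ½ I₀, now polarized at 4°.
I₂ = I₁ cos²(34° − 4°) = 0.5 I₀ · cos²(30°) = 0.375 I₀.
Need I₃/I₀ = 0.347, so cos²(θ − 34°) = 0.347 / 0.375 = 0.9253.
θ − 34° = arccos(√0.9253) = 15.9°, giving θ ≈ 34 + 15.9 = 49.9°.

θ ≈ 50°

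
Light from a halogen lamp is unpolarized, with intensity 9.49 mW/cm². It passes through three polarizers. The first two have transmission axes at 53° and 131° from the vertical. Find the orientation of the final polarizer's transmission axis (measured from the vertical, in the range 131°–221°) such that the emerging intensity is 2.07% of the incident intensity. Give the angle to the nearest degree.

Unpolarized light through the first polarizer → I₁ = ½ I₀, now polarized at 53°.
I₂ = I₁ cos²(131° − 53°) = 0.5 I₀ · cos²(78°) = 0.02161 I₀.
Need I₃/I₀ = 0.0207, so cos²(θ − 131°) = 0.0207 / 0.02161 = 0.9577.
θ − 131° = arccos(√0.9577) = 11.9°, giving θ ≈ 131 + 11.9 = 142.9°.

θ ≈ 143°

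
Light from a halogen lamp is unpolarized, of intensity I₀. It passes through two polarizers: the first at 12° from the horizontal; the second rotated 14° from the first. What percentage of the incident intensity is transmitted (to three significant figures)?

≈ 47.1%

Unpolarized light through the first polarizer → I₁ = ½ I₀, now polarized at 12°.
I₂ = I₁ cos²(14°) = 0.5 · 0.9415 I₀ = 0.4707 I₀.
That is 47.07% of the incident intensity.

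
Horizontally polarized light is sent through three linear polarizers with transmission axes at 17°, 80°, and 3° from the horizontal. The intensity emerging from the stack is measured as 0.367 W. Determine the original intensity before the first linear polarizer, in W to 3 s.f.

By Malus's law, I₁ = I₀ cos²(17° − 0°) = I₀ cos²(17°) = 0.9145 I₀.
I₂ = I₁ cos²(80° − 17°) = 0.9145 I₀ · cos²(63°) = 0.1885 I₀.
I₃ = I₂ cos²(3° − 80°) = 0.1885 I₀ · cos²(77°) = 0.009538 I₀.
So 0.367 W = 0.009538 I₀, giving I₀ = 0.367/0.009538 = 38.48 W.

I₀ ≈ 38.5 W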